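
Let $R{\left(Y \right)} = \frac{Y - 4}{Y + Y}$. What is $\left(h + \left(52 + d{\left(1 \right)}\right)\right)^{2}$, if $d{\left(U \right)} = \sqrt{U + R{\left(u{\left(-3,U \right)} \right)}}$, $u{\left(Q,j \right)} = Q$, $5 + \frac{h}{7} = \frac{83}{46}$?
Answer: $\frac{5587061}{6348} + \frac{1363 \sqrt{78}}{138} \approx 967.36$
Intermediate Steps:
$h = - \frac{1029}{46}$ ($h = -35 + 7 \cdot \frac{83}{46} = -35 + \frac{581}{46} = - \frac{1029}{46} \approx -22.37$)
$R{\left(Y \right)} = \frac{-4 + Y}{2 Y}$
$d{\left(U \right)} = \sqrt{\frac{7}{6} + U}$ ($d{\left(U \right)} = \sqrt{U + \frac{-4 - 3}{2 \left(-3\right)}} = \sqrt{U + \frac{1}{2} \left(- \frac{1}{3}\right) \left(-7\right)} = \sqrt{U + \frac{7}{6}} = \sqrt{\frac{7}{6} + U}$)
$\left(h + \left(52 + d{\left(1 \right)}\right)\right)^{2} = \left(- \frac{1029}{46} + \left(52 + \frac{\sqrt{42 + 36 \cdot 1}}{6}\right)\right)^{2} = \left(- \frac{1029}{46} + \left(52 + \frac{\sqrt{42 + 36}}{6}\right)\right)^{2} = \left(- \frac{1029}{46} + \left(52 + \frac{\sqrt{78}}{6}\right)\right)^{2} = \left(\frac{1363}{46} + \frac{\sqrt{78}}{6}\right)^{2}$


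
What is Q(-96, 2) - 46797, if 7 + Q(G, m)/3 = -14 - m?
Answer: -46866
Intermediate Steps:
Q(G, m) = -63 - 3*m (Q(G, m) = -21 + 3*(-14 - m) = -21 + (-42 - 3*m) = -63 - 3*m)
Q(-96, 2) - 46797 = (-63 - 3*2) - 46797 = (-63 - 6) - 46797 = -69 - 46797 = -46866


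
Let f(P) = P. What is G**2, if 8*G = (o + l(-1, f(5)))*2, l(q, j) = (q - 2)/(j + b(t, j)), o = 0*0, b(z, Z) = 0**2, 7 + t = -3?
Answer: 9/400 ≈ 0.022500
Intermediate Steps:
t = -10 (t = -7 - 3 = -10)
b(z, Z) = 0
o = 0
l(q, j) = (-2 + q)/j (l(q, j) = (q - 2)/(j + 0) = (-2 + q)/j)
G = -3/20 (G = ((0 + (-2 - 1)/5)*2)/8 = ((0 + (1/5)*(-3))*2)/8 = ((0 - 3/5)*2)/8 = (-3/5*2)/8 = (1/8)*(-6/5) = -3/20 ≈ -0.15000)
G**2 = (-3/20)**2 = 9/400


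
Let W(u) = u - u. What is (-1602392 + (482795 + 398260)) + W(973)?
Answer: -721337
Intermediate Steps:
W(u) = 0
(-1602392 + (482795 + 398260)) + W(973) = (-1602392 + (482795 + 398260)) + 0 = (-1602392 + 881055) + 0 = -721337 + 0 = -721337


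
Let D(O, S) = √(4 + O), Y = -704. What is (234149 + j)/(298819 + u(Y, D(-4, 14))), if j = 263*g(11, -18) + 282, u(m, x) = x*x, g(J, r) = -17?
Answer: 229960/298819 ≈ 0.76956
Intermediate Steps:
u(m, x) = x²
j = -4189 (j = 263*(-17) + 282 = -4471 + 282 = -4189)
(234149 + j)/(298819 + u(Y, D(-4, 14))) = (234149 - 4189)/(298819 + (√(4 - 4))²) = 229960/(298819 + (√0)²) = 229960/(298819 + 0²) = 229960/(298819 + 0) = 229960/298819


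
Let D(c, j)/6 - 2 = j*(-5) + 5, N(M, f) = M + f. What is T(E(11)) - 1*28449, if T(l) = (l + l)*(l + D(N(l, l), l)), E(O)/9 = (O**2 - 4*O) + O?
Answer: -36343233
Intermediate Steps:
D(c, j) = 42 - 30*j (D(c, j) = 12 + 6*(j*(-5) + 5) = 12 + 6*(-5*j + 5) = 12 + 6*(5 - 5*j) = 12 + (30 - 30*j) = 42 - 30*j)
E(O) = -27*O + 9*O**2 (E(O) = 9*((O**2 - 4*O) + O) = 9*(O**2 - 3*O) = -27*O + 9*O**2)
T(l) = 2*l*(42 - 29*l) (T(l) = (l + l)*(l + (42 - 30*l)) = (2*l)*(42 - 29*l) = 2*l*(42 - 29*l))
T(E(11)) - 1*28449 = 2*(9*11*(-3 + 11))*(42 - 261*11*(-3 + 11)) - 1*28449 = 2*(9*11*8)*(42 - 261*11*8) - 28449 = 2*792*(42 - 29*792) - 28449 = 2*792*(42 - 22968) - 28449 = 2*792*(-22926) - 28449 = -36314784 - 28449 = -36343233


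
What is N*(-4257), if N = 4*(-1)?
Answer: 17028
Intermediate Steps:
N = -4
N*(-4257) = -4*(-4257) = 17028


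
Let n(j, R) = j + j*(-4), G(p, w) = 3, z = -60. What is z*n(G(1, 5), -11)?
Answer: 540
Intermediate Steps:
n(j, R) = -3*j (n(j, R) = j - 4*j = -3*j)
z*n(G(1, 5), -11) = -(-180)*3 = -60*(-9) = 540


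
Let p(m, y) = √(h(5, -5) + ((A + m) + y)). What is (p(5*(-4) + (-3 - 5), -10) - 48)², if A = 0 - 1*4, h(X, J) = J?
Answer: (48 - I*√47)² ≈ 2257.0 - 658.14*I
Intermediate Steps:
A = -4 (A = 0 - 4 = -4)
p(m, y) = √(-9 + m + y) (p(m, y) = √(-5 + ((-4 + m) + y)) = √(-5 + (-4 + m + y)) = √(-9 + m + y))
(p(5*(-4) + (-3 - 5), -10) - 48)² = (√(-9 + (5*(-4) + (-3 - 5)) - 10) - 48)² = (√(-9 + (-20 - 8) - 10) - 48)² = (√(-9 - 28 - 10) - 48)² = (√(-47) - 48)² = (I*√47 - 48)² = (-48 + I*√47)²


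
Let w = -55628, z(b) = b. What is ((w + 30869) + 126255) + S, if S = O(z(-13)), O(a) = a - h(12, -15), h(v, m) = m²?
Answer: 101258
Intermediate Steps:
O(a) = -225 + a (O(a) = a - 1*(-15)² = a - 1*225 = a - 225 = -225 + a)
S = -238 (S = -225 - 13 = -238)
((w + 30869) + 126255) + S = ((-55628 + 30869) + 126255) - 238 = (-24759 + 126255) - 238 = 101496 - 238 = 101258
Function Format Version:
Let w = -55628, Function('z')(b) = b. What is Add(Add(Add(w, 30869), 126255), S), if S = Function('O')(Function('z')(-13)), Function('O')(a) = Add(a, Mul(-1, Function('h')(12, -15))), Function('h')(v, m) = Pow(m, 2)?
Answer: 101258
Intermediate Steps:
Function('O')(a) = Add(-225, a) (Function('O')(a) = Add(a, Mul(-1, Pow(-15, 2))) = Add(a, Mul(-1, 225)) = Add(a, -225) = Add(-225, a))
S = -238 (S = Add(-225, -13) = -238)
Add(Add(Add(w, 30869), 126255), S) = Add(Add(Add(-55628, 30869), 126255), -238) = Add(Add(-24759, 126255), -238) = Add(101496, -238) = 101258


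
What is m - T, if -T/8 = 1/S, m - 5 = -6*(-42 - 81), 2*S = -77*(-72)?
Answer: 514901/693 ≈ 743.00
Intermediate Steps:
S = 2772 (S = (-77*(-72))/2 = (½)*5544 = 2772)
m = 743 (m = 5 - 6*(-42 - 81) = 5 - 6*(-123) = 5 + 738 = 743)
T = -2/693 (T = -8/2772 = -8*1/2772 = -2/693 ≈ -0.0028860)
m - T = 743 - 1*(-2/693) = 743 + 2/693 = 514901/693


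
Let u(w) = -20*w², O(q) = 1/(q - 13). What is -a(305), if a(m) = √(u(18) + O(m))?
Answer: -I*√138127607/146 ≈ -80.498*I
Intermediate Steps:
O(q) = 1/(-13 + q)
a(m) = √(-6480 + 1/(-13 + m)) (a(m) = √(-20*18² + 1/(-13 + m)) = √(-20*324 + 1/(-13 + m)) = √(-6480 + 1/(-13 + m)))
-a(305) = -√((84241 - 6480*305)/(-13 + 305)) = -√((84241 - 1976400)/292) = -√((1/292)*(-1892159)) = -√(-1892159/292) = -I*√138127607/146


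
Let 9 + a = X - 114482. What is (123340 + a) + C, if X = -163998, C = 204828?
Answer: 49679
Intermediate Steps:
a = -278489 (a = -9 + (-163998 - 114482) = -9 - 278480 = -278489)
(123340 + a) + C = (123340 - 278489) + 204828 = -155149 + 204828 = 49679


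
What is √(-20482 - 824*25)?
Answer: I*√41082 ≈ 202.69*I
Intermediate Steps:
√(-20482 - 824*25) = √(-20482 - 20600) = √(-41082) = I*√41082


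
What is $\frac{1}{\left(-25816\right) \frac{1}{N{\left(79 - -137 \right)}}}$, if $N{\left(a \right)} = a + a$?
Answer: $- \frac{54}{3227} \approx -0.016734$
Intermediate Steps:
$N{\left(a \right)} = 2 a$
$\frac{1}{\left(-25816\right) \frac{1}{N{\left(79 - -137 \right)}}} = \frac{1}{\left(-25816\right) \frac{1}{2 \left(79 - -137\right)}} = \frac{1}{\left(-25816\right) \frac{1}{2 \left(79 + 137\right)}} = \frac{1}{\left(-25816\right) \frac{1}{2 \cdot 216}} = \frac{1}{\left(-25816\right) \frac{1}{432}} = \frac{1}{- \frac{3227}{54}} = - \frac{54}{3227}$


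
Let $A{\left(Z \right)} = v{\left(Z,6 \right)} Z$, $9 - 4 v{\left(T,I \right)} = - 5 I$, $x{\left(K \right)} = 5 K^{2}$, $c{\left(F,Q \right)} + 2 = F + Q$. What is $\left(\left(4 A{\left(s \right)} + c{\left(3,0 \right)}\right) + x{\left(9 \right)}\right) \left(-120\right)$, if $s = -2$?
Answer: $-39360$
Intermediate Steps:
$c{\left(F,Q \right)} = -2 + F + Q$ ($c{\left(F,Q \right)} = -2 + \left(F + Q\right) = -2 + F + Q$)
$v{\left(T,I \right)} = \frac{9}{4} + \frac{5 I}{4}$ ($v{\left(T,I \right)} = \frac{9}{4} - \frac{\left(-5\right) I}{4} = \frac{9}{4} + \frac{5 I}{4}$)
$A{\left(Z \right)} = \frac{39 Z}{4}$ ($A{\left(Z \right)} = \left(\frac{9}{4} + \frac{5}{4} \cdot 6\right) Z = \left(\frac{9}{4} + \frac{15}{2}\right) Z = \frac{39 Z}{4}$)
$\left(\left(4 A{\left(s \right)} + c{\left(3,0 \right)}\right) + x{\left(9 \right)}\right) \left(-120\right) = \left(\left(4 \cdot \frac{39}{4} \left(-2\right) + \left(-2 + 3 + 0\right)\right) + 5 \cdot 9^{2}\right) \left(-120\right) = \left(\left(4 \left(- \frac{39}{2}\right) + 1\right) + 5 \cdot 81\right) \left(-120\right) = \left(\left(-78 + 1\right) + 405\right) \left(-120\right) = \left(-77 + 405\right) \left(-120\right) = 328 \left(-120\right) = -39360$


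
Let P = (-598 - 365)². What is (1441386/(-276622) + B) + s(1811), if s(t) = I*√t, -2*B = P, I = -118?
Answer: -128266775145/276622 - 118*√1811 ≈ -4.6871e+5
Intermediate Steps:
P = 927369 (P = (-963)² = 927369)
B = -927369/2 (B = -½*927369 = -927369/2 ≈ -4.6368e+5)
s(t) = -118*√t
(1441386/(-276622) + B) + s(1811) = (1441386/(-276622) - 927369/2) - 118*√1811 = (1441386*(-1/276622) - 927369/2) - 118*√1811 = (-720693/138311 - 927369/2) - 118*√1811 = -128266775145/276622 - 118*√1811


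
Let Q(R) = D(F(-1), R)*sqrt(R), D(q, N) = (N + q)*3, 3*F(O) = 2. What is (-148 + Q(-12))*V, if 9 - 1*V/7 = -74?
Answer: -85988 - 39508*I*sqrt(3) ≈ -85988.0 - 68430.0*I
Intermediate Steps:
V = 581 (V = 63 - 7*(-74) = 63 + 518 = 581)
F(O) = 2/3 (F(O) = (1/3)*2 = 2/3)
D(q, N) = 3*N + 3*q
Q(R) = sqrt(R)*(2 + 3*R) (Q(R) = (3*R + 3*(2/3))*sqrt(R) = (3*R + 2)*sqrt(R) = (2 + 3*R)*sqrt(R) = sqrt(R)*(2 + 3*R))
(-148 + Q(-12))*V = (-148 + sqrt(-12)*(2 + 3*(-12)))*581 = (-148 + (2*I*sqrt(3))*(2 - 36))*581 = (-148 + (2*I*sqrt(3))*(-34))*581 = (-148 - 68*I*sqrt(3))*581 = -85988 - 39508*I*sqrt(3)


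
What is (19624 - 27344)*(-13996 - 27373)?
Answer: 319368680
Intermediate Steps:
(19624 - 27344)*(-13996 - 27373) = -7720*(-41369) = 319368680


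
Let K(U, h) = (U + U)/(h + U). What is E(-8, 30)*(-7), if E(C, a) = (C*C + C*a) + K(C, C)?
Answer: 1225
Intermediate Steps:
K(U, h) = 2*U/(U + h) (K(U, h) = (2*U)/(U + h) = 2*U/(U + h))
E(C, a) = 1 + C² + C*a (E(C, a) = (C*C + C*a) + 2*C/(C + C) = (C² + C*a) + 2*C/((2*C)) = (C² + C*a) + 2*C*(1/(2*C)) = (C² + C*a) + 1 = 1 + C² + C*a)
E(-8, 30)*(-7) = (1 + (-8)² - 8*30)*(-7) = (1 + 64 - 240)*(-7) = -175*(-7) = 1225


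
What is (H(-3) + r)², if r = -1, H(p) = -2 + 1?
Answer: 4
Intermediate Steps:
H(p) = -1
(H(-3) + r)² = (-1 - 1)² = (-2)² = 4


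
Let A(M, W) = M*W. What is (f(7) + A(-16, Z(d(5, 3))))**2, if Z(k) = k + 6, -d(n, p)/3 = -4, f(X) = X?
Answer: 78961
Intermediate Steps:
d(n, p) = 12 (d(n, p) = -3*(-4) = 12)
Z(k) = 6 + k
(f(7) + A(-16, Z(d(5, 3))))**2 = (7 - 16*(6 + 12))**2 = (7 - 16*18)**2 = (7 - 288)**2 = (-281)**2 = 78961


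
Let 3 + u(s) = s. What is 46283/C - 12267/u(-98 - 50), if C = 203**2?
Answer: 512499536/6222559 ≈ 82.362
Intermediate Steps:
C = 41209
u(s) = -3 + s
46283/C - 12267/u(-98 - 50) = 46283/41209 - 12267/(-3 + (-98 - 50)) = 46283*(1/41209) - 12267/(-3 - 148) = 46283/41209 - 12267/(-151) = 46283/41209 - 12267*(-1/151) = 46283/41209 + 12267/151 = 512499536/6222559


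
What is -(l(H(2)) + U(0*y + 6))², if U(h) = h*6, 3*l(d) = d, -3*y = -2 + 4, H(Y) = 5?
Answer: -12769/9 ≈ -1418.8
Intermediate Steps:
y = -⅔ (y = -(-2 + 4)/3 = -⅓*2 = -⅔ ≈ -0.66667)
l(d) = d/3
U(h) = 6*h
-(l(H(2)) + U(0*y + 6))² = -((⅓)*5 + 6*(0*(-⅔) + 6))² = -(5/3 + 6*(0 + 6))² = -(5/3 + 6*6)² = -(5/3 + 36)² = -(113/3)² = -1*12769/9 = -12769/9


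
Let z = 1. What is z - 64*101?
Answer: -6463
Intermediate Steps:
z - 64*101 = 1 - 64*101 = 1 - 6464 = -6463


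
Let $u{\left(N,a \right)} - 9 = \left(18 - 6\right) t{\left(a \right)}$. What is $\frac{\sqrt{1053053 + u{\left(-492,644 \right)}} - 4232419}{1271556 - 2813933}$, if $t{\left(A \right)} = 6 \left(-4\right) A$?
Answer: $\frac{4232419}{1542377} - \frac{\sqrt{867590}}{1542377} \approx 2.7435$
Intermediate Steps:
$t{\left(A \right)} = - 24 A$
$u{\left(N,a \right)} = 9 - 288 a$ ($u{\left(N,a \right)} = 9 + \left(18 - 6\right) \left(- 24 a\right) = 9 + 12 \left(- 24 a\right) = 9 - 288 a$)
$\frac{\sqrt{1053053 + u{\left(-492,644 \right)}} - 4232419}{1271556 - 2813933} = \frac{\sqrt{1053053 + \left(9 - 185472\right)} - 4232419}{1271556 - 2813933} = \frac{\sqrt{1053053 + \left(9 - 185472\right)} - 4232419}{-1542377} = \left(\sqrt{1053053 - 185463} - 4232419\right) \left(- \frac{1}{1542377}\right) = \left(\sqrt{867590} - 4232419\right) \left(- \frac{1}{1542377}\right) = \left(-4232419 + \sqrt{867590}\right) \left(- \frac{1}{1542377}\right) = \frac{4232419}{1542377} - \frac{\sqrt{867590}}{1542377}$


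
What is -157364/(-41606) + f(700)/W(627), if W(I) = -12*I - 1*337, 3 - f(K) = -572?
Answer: 606557477/163532383 ≈ 3.7091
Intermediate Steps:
f(K) = 575 (f(K) = 3 - 1*(-572) = 3 + 572 = 575)
W(I) = -337 - 12*I (W(I) = -12*I - 337 = -337 - 12*I)
-157364/(-41606) + f(700)/W(627) = -157364/(-41606) + 575/(-337 - 12*627) = -157364*(-1/41606) + 575/(-337 - 7524) = 78682/20803 + 575/(-7861) = 78682/20803 + 575*(-1/7861) = 78682/20803 - 575/7861 = 606557477/163532383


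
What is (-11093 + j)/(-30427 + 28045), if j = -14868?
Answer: 25961/2382 ≈ 10.899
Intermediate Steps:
(-11093 + j)/(-30427 + 28045) = (-11093 - 14868)/(-30427 + 28045) = -25961/(-2382) = -25961*(-1/2382) = 25961/2382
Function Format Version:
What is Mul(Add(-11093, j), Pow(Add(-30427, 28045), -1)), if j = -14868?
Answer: Rational(25961, 2382) ≈ 10.899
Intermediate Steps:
Mul(Add(-11093, j), Pow(Add(-30427, 28045), -1)) = Mul(Add(-11093, -14868), Pow(Add(-30427, 28045), -1)) = Mul(-25961, Pow(-2382, -1)) = Mul(-25961, Rational(-1, 2382)) = Rational(25961, 2382)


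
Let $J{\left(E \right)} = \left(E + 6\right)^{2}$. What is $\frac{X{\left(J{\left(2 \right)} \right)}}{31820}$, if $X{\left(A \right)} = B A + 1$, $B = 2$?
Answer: $\frac{3}{740} \approx 0.0040541$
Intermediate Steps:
$J{\left(E \right)} = \left(6 + E\right)^{2}$
$X{\left(A \right)} = 1 + 2 A$ ($X{\left(A \right)} = 2 A + 1 = 1 + 2 A$)
$\frac{X{\left(J{\left(2 \right)} \right)}}{31820} = \frac{1 + 2 \left(6 + 2\right)^{2}}{31820} = \left(1 + 2 \cdot 8^{2}\right) \frac{1}{31820} = \left(1 + 2 \cdot 64\right) \frac{1}{31820} = \left(1 + 128\right) \frac{1}{31820} = 129 \cdot \frac{1}{31820} = \frac{3}{740}$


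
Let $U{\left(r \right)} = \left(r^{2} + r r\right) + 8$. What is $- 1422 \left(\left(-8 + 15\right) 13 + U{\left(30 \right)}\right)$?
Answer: $-2700378$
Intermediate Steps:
$U{\left(r \right)} = 8 + 2 r^{2}$ ($U{\left(r \right)} = \left(r^{2} + r^{2}\right) + 8 = 2 r^{2} + 8 = 8 + 2 r^{2}$)
$- 1422 \left(\left(-8 + 15\right) 13 + U{\left(30 \right)}\right) = - 1422 \left(\left(-8 + 15\right) 13 + \left(8 + 2 \cdot 30^{2}\right)\right) = - 1422 \left(7 \cdot 13 + \left(8 + 2 \cdot 900\right)\right) = - 1422 \left(91 + \left(8 + 1800\right)\right) = - 1422 \left(91 + 1808\right) = \left(-1422\right) 1899 = -2700378$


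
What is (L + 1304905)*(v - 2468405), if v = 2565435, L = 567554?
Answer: 181684696770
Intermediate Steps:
(L + 1304905)*(v - 2468405) = (567554 + 1304905)*(2565435 - 2468405) = 1872459*97030 = 181684696770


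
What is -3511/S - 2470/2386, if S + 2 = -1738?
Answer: 2039723/2075820 ≈ 0.98261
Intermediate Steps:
S = -1740 (S = -2 - 1738 = -1740)
-3511/S - 2470/2386 = -3511/(-1740) - 2470/2386 = -3511*(-1/1740) - 2470*1/2386 = 3511/1740 - 1235/1193 = 2039723/2075820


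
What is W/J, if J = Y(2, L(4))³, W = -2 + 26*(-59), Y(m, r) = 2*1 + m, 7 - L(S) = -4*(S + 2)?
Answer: -24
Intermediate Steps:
L(S) = 15 + 4*S (L(S) = 7 - (-4)*(S + 2) = 7 - (-4)*(2 + S) = 7 - (-8 - 4*S) = 7 + (8 + 4*S) = 15 + 4*S)
Y(m, r) = 2 + m
W = -1536 (W = -2 - 1534 = -1536)
J = 64 (J = (2 + 2)³ = 4³ = 64)
W/J = -1536/64 = -1536*1/64 = -24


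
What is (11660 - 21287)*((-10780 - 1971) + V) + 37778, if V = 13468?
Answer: -6864781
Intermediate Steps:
(11660 - 21287)*((-10780 - 1971) + V) + 37778 = (11660 - 21287)*((-10780 - 1971) + 13468) + 37778 = -9627*(-12751 + 13468) + 37778 = -9627*717 + 37778 = -6902559 + 37778 = -6864781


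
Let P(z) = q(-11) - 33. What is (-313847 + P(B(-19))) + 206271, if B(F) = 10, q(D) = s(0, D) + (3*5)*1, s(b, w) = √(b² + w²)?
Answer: -107583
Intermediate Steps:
q(D) = 15 + √(D²) (q(D) = √(0² + D²) + (3*5)*1 = √(0 + D²) + 15*1 = √(D²) + 15 = 15 + √(D²))
P(z) = -7 (P(z) = (15 + √((-11)²)) - 33 = (15 + √121) - 33 = (15 + 11) - 33 = 26 - 33 = -7)
(-313847 + P(B(-19))) + 206271 = (-313847 - 7) + 206271 = -313854 + 206271 = -107583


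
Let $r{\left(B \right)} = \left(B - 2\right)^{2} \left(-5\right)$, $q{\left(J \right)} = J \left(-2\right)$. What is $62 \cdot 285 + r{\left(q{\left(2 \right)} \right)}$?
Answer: $17490$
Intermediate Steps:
$q{\left(J \right)} = - 2 J$
$r{\left(B \right)} = - 5 \left(-2 + B\right)^{2}$ ($r{\left(B \right)} = \left(-2 + B\right)^{2} \left(-5\right) = - 5 \left(-2 + B\right)^{2}$)
$62 \cdot 285 + r{\left(q{\left(2 \right)} \right)} = 62 \cdot 285 - 5 \left(-2 - 4\right)^{2} = 17670 - 5 \left(-2 - 4\right)^{2} = 17670 - 5 \left(-6\right)^{2} = 17670 - 180 = 17490$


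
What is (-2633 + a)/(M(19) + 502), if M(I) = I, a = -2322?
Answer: -4955/521 ≈ -9.5106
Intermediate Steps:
(-2633 + a)/(M(19) + 502) = (-2633 - 2322)/(19 + 502) = -4955/521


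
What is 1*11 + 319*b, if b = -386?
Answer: -123123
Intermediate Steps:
1*11 + 319*b = 1*11 + 319*(-386) = 11 - 123134 = -123123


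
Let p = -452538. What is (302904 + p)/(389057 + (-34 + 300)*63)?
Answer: -149634/405815 ≈ -0.36872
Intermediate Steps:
(302904 + p)/(389057 + (-34 + 300)*63) = (302904 - 452538)/(389057 + (-34 + 300)*63) = -149634/(389057 + 266*63) = -149634/(389057 + 16758) = -149634/405815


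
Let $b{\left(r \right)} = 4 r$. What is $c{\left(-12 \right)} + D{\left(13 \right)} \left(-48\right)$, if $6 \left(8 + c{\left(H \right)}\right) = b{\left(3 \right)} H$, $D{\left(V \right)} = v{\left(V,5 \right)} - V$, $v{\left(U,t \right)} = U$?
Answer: $-32$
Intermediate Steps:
$D{\left(V \right)} = 0$ ($D{\left(V \right)} = V - V = 0$)
$c{\left(H \right)} = -8 + 2 H$ ($c{\left(H \right)} = -8 + \frac{4 \cdot 3 H}{6} = -8 + \frac{12 H}{6} = -8 + 2 H$)
$c{\left(-12 \right)} + D{\left(13 \right)} \left(-48\right) = \left(-8 + 2 \left(-12\right)\right) + 0 \left(-48\right) = \left(-8 - 24\right) + 0 = -32 + 0 = -32$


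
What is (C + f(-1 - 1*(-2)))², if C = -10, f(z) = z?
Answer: 81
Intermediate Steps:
(C + f(-1 - 1*(-2)))² = (-10 + (-1 - 1*(-2)))² = (-10 + (-1 + 2))² = (-10 + 1)² = (-9)² = 81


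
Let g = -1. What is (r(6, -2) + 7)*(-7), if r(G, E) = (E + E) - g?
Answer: -28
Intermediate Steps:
r(G, E) = 1 + 2*E (r(G, E) = (E + E) - 1*(-1) = 2*E + 1 = 1 + 2*E)
(r(6, -2) + 7)*(-7) = ((1 + 2*(-2)) + 7)*(-7) = ((1 - 4) + 7)*(-7) = (-3 + 7)*(-7) = 4*(-7) = -28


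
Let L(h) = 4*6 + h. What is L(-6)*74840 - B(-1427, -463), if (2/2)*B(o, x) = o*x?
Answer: 686419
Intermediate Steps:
L(h) = 24 + h
B(o, x) = o*x
L(-6)*74840 - B(-1427, -463) = (24 - 6)*74840 - (-1427)*(-463) = 18*74840 - 1*660701 = 1347120 - 660701 = 686419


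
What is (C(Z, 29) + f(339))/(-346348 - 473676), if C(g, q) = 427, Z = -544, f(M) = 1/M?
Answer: -72377/138994068 ≈ -0.00052072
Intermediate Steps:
(C(Z, 29) + f(339))/(-346348 - 473676) = (427 + 1/339)/(-346348 - 473676) = (427 + 1/339)/(-820024) = (144754/339)*(-1/820024) = -72377/138994068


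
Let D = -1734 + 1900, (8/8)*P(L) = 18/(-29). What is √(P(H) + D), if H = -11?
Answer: 2*√34771/29 ≈ 12.860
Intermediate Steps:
P(L) = -18/29 (P(L) = 18/(-29) = 18*(-1/29) = -18/29)
D = 166
√(P(H) + D) = √(-18/29 + 166) = √(4796/29) = 2*√34771/29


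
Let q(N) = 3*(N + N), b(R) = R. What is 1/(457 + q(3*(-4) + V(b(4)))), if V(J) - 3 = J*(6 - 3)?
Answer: 1/475 ≈ 0.0021053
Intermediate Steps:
V(J) = 3 + 3*J (V(J) = 3 + J*(6 - 3) = 3 + J*3 = 3 + 3*J)
q(N) = 6*N (q(N) = 3*(2*N) = 6*N)
1/(457 + q(3*(-4) + V(b(4)))) = 1/(457 + 6*(3*(-4) + (3 + 3*4))) = 1/(457 + 6*(-12 + (3 + 12))) = 1/(457 + 6*(-12 + 15)) = 1/(457 + 6*3) = 1/(457 + 18) = 1/475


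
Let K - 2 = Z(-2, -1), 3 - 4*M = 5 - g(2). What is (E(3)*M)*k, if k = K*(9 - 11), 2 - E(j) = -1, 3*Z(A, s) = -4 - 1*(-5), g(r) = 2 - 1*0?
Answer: 0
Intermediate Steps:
g(r) = 2 (g(r) = 2 + 0 = 2)
M = 0 (M = ¾ - (5 - 1*2)/4 = ¾ - (5 - 2)/4 = ¾ - ¼*3 = ¾ - ¾ = 0)
Z(A, s) = ⅓ (Z(A, s) = (-4 - 1*(-5))/3 = (-4 + 5)/3 = (⅓)*1 = ⅓)
E(j) = 3 (E(j) = 2 - 1*(-1) = 2 + 1 = 3)
K = 7/3 (K = 2 + ⅓ = 7/3 ≈ 2.3333)
k = -14/3 (k = 7*(9 - 11)/3 = (7/3)*(-2) = -14/3 ≈ -4.6667)
(E(3)*M)*k = (3*0)*(-14/3) = 0*(-14/3) = 0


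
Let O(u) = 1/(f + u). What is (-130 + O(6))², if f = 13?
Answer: 6095961/361 ≈ 16886.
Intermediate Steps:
O(u) = 1/(13 + u)
(-130 + O(6))² = (-130 + 1/(13 + 6))² = (-130 + 1/19)² = (-2469/19)² = 6095961/361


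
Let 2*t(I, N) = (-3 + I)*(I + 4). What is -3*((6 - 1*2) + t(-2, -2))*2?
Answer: 6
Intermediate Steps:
t(I, N) = (-3 + I)*(4 + I)/2 (t(I, N) = ((-3 + I)*(I + 4))/2 = ((-3 + I)*(4 + I))/2 = (-3 + I)*(4 + I)/2)
-3*((6 - 1*2) + t(-2, -2))*2 = -3*((6 - 1*2) + (-6 + (1/2)*(-2) + (1/2)*(-2)**2))*2 = -3*((6 - 2) + (-6 - 1 + (1/2)*4))*2 = -3*(4 + (-6 - 1 + 2))*2 = -3*(4 - 5)*2 = -(-3)*2 = -3*(-1)*2 = 3*2 = 6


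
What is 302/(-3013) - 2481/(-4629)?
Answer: 2025765/4649059 ≈ 0.43574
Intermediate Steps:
302/(-3013) - 2481/(-4629) = 302*(-1/3013) - 2481*(-1/4629) = -302/3013 + 827/1543 = 2025765/4649059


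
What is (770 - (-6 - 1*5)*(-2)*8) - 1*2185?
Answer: -1591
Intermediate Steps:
(770 - (-6 - 1*5)*(-2)*8) - 1*2185 = (770 - (-6 - 5)*(-2)*8) - 2185 = (770 - (-11*(-2))*8) - 2185 = (770 - 22*8) - 2185 = (770 - 1*176) - 2185 = (770 - 176) - 2185 = 594 - 2185 = -1591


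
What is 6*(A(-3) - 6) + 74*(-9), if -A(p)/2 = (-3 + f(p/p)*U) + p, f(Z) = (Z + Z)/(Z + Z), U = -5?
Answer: -570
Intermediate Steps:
f(Z) = 1 (f(Z) = (2*Z)/((2*Z)) = (2*Z)*(1/(2*Z)) = 1)
A(p) = 16 - 2*p (A(p) = -2*((-3 + 1*(-5)) + p) = -2*((-3 - 5) + p) = -2*(-8 + p) = 16 - 2*p)
6*(A(-3) - 6) + 74*(-9) = 6*((16 - 2*(-3)) - 6) + 74*(-9) = 6*((16 + 6) - 6) - 666 = 6*(22 - 6) - 666 = 6*16 - 666 = 96 - 666 = -570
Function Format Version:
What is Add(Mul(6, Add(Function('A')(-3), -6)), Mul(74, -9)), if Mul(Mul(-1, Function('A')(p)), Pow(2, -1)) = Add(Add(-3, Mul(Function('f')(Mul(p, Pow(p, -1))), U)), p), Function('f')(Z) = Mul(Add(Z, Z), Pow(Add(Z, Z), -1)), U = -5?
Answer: -570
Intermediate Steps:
Function('f')(Z) = 1 (Function('f')(Z) = Mul(Mul(2, Z), Pow(Mul(2, Z), -1)) = Mul(Mul(2, Z), Mul(Rational(1, 2), Pow(Z, -1))) = 1)
Function('A')(p) = Add(16, Mul(-2, p)) (Function('A')(p) = Mul(-2, Add(Add(-3, Mul(1, -5)), p)) = Mul(-2, Add(Add(-3, -5), p)) = Mul(-2, Add(-8, p)) = Add(16, Mul(-2, p)))
Add(Mul(6, Add(Function('A')(-3), -6)), Mul(74, -9)) = Add(Mul(6, Add(Add(16, Mul(-2, -3)), -6)), Mul(74, -9)) = Add(Mul(6, Add(Add(16, 6), -6)), -666) = Add(Mul(6, Add(22, -6)), -666) = Add(Mul(6, 16), -666) = Add(96, -666) = -570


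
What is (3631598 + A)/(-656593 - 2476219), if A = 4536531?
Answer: -8168129/3132812 ≈ -2.6073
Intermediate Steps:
(3631598 + A)/(-656593 - 2476219) = (3631598 + 4536531)/(-656593 - 2476219) = 8168129/(-3132812) = 8168129*(-1/3132812) = -8168129/3132812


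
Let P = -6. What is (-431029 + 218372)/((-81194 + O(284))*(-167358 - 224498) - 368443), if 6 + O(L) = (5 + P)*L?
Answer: -212657/31929625861 ≈ -6.6602e-6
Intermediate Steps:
O(L) = -6 - L (O(L) = -6 + (5 - 6)*L = -6 - L)
(-431029 + 218372)/((-81194 + O(284))*(-167358 - 224498) - 368443) = (-431029 + 218372)/((-81194 + (-6 - 1*284))*(-167358 - 224498) - 368443) = -212657/((-81194 + (-6 - 284))*(-391856) - 368443) = -212657/((-81194 - 290)*(-391856) - 368443) = -212657/(-81484*(-391856) - 368443) = -212657/(31929994304 - 368443) = -212657/31929625861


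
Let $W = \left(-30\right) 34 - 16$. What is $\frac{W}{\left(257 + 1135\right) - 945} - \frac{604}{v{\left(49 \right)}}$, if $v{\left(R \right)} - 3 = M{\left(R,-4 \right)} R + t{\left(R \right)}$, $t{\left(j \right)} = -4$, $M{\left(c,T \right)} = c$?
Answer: $- \frac{229699}{89400} \approx -2.5693$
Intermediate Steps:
$v{\left(R \right)} = -1 + R^{2}$ ($v{\left(R \right)} = 3 + \left(R R - 4\right) = 3 + \left(R^{2} - 4\right) = 3 + \left(-4 + R^{2}\right) = -1 + R^{2}$)
$W = -1036$ ($W = -1020 - 16 = -1036$)
$\frac{W}{\left(257 + 1135\right) - 945} - \frac{604}{v{\left(49 \right)}} = - \frac{1036}{\left(257 + 1135\right) - 945} - \frac{604}{-1 + 49^{2}} = - \frac{1036}{1392 - 945} - \frac{604}{-1 + 2401} = - \frac{1036}{447} - \frac{604}{2400} = \left(-1036\right) \frac{1}{447} - \frac{151}{600} = - \frac{1036}{447} - \frac{151}{600} = - \frac{229699}{89400}$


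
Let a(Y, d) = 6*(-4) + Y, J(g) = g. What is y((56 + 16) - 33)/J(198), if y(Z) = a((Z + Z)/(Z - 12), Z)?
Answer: -95/891 ≈ -0.10662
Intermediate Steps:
a(Y, d) = -24 + Y
y(Z) = -24 + 2*Z/(-12 + Z) (y(Z) = -24 + (Z + Z)/(Z - 12) = -24 + (2*Z)/(-12 + Z) = -24 + 2*Z/(-12 + Z))
y((56 + 16) - 33)/J(198) = (2*(144 - 11*((56 + 16) - 33))/(-12 + ((56 + 16) - 33)))/198 = (2*(144 - 11*(72 - 33))/(-12 + (72 - 33)))*(1/198) = (2*(144 - 11*39)/(-12 + 39))*(1/198) = (2*(144 - 429)/27)*(1/198) = (2*(1/27)*(-285))*(1/198) = -190/9*1/198 = -95/891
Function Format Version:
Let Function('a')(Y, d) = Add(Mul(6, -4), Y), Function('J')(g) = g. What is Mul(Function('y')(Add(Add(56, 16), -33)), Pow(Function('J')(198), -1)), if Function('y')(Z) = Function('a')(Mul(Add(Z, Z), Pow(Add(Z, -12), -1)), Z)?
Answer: Rational(-95, 891) ≈ -0.10662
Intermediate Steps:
Function('a')(Y, d) = Add(-24, Y)
Function('y')(Z) = Add(-24, Mul(2, Z, Pow(Add(-12, Z), -1))) (Function('y')(Z) = Add(-24, Mul(Add(Z, Z), Pow(Add(Z, -12), -1))) = Add(-24, Mul(Mul(2, Z), Pow(Add(-12, Z), -1))) = Add(-24, Mul(2, Z, Pow(Add(-12, Z), -1))))
Mul(Function('y')(Add(Add(56, 16), -33)), Pow(Function('J')(198), -1)) = Mul(Mul(2, Pow(Add(-12, Add(Add(56, 16), -33)), -1), Add(144, Mul(-11, Add(Add(56, 16), -33)))), Pow(198, -1)) = Mul(Mul(2, Pow(Add(-12, Add(72, -33)), -1), Add(144, Mul(-11, Add(72, -33)))), Rational(1, 198)) = Mul(Mul(2, Pow(Add(-12, 39), -1), Add(144, Mul(-11, 39))), Rational(1, 198)) = Mul(Mul(2, Pow(27, -1), Add(144, -429)), Rational(1, 198)) = Mul(Mul(2, Rational(1, 27), -285), Rational(1, 198)) = Mul(Rational(-190, 9), Rational(1, 198)) = Rational(-95, 891)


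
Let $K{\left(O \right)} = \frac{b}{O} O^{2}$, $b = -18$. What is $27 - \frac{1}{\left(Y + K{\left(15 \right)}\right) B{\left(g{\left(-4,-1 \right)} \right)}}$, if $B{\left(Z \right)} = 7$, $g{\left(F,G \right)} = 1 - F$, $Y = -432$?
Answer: $\frac{132679}{4914} \approx 27.0$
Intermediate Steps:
$K{\left(O \right)} = - 18 O$ ($K{\left(O \right)} = - \frac{18}{O} O^{2} = - 18 O$)
$27 - \frac{1}{\left(Y + K{\left(15 \right)}\right) B{\left(g{\left(-4,-1 \right)} \right)}} = 27 - \frac{1}{\left(-432 - 270\right) 7} = 27 - \frac{1}{-432 - 270} \cdot \frac{1}{7} = 27 - \frac{1}{-702} \cdot \frac{1}{7} = 27 - \left(- \frac{1}{702}\right) \frac{1}{7} = 27 - - \frac{1}{4914} = 27 + \frac{1}{4914} = \frac{132679}{4914}$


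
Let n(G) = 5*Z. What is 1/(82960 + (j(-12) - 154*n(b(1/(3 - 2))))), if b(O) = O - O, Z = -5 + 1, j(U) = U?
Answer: 1/86028 ≈ 1.1624e-5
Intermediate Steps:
Z = -4
b(O) = 0
n(G) = -20 (n(G) = 5*(-4) = -20)
1/(82960 + (j(-12) - 154*n(b(1/(3 - 2))))) = 1/(82960 + (-12 - 154*(-20))) = 1/(82960 + (-12 + 3080)) = 1/(82960 + 3068) = 1/86028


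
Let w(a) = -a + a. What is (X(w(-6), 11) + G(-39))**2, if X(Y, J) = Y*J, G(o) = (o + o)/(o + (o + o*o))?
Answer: 4/1369 ≈ 0.0029218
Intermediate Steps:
G(o) = 2*o/(o**2 + 2*o) (G(o) = (2*o)/(o + (o + o**2)) = (2*o)/(o**2 + 2*o) = 2*o/(o**2 + 2*o))
w(a) = 0
X(Y, J) = J*Y
(X(w(-6), 11) + G(-39))**2 = (11*0 + 2/(2 - 39))**2 = (0 + 2/(-37))**2 = (0 + 2*(-1/37))**2 = (0 - 2/37)**2 = (-2/37)**2 = 4/1369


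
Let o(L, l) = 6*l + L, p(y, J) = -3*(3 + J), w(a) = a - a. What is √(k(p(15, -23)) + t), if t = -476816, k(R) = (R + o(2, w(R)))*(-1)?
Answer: I*√476878 ≈ 690.56*I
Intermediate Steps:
w(a) = 0
p(y, J) = -9 - 3*J
o(L, l) = L + 6*l
k(R) = -2 - R (k(R) = (R + (2 + 6*0))*(-1) = (R + (2 + 0))*(-1) = (R + 2)*(-1) = (2 + R)*(-1) = -2 - R)
√(k(p(15, -23)) + t) = √((-2 - (-9 - 3*(-23))) - 476816) = √((-2 - (-9 + 69)) - 476816) = √((-2 - 1*60) - 476816) = √((-2 - 60) - 476816) = √(-62 - 476816) = √(-476878) = I*√476878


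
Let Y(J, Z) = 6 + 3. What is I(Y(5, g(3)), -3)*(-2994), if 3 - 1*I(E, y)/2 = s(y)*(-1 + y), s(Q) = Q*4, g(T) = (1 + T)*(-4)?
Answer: 269460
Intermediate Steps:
g(T) = -4 - 4*T
Y(J, Z) = 9
s(Q) = 4*Q
I(E, y) = 6 - 8*y*(-1 + y) (I(E, y) = 6 - 2*4*y*(-1 + y) = 6 - 8*y*(-1 + y))
I(Y(5, g(3)), -3)*(-2994) = (6 - 8*(-3)² + 8*(-3))*(-2994) = (6 - 8*9 - 24)*(-2994) = (6 - 72 - 24)*(-2994) = -90*(-2994) = 269460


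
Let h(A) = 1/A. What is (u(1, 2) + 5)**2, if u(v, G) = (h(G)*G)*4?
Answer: 81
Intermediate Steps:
u(v, G) = 4 (u(v, G) = (G/G)*4 = 1*4 = 4)
(u(1, 2) + 5)**2 = (4 + 5)**2 = 9**2 = 81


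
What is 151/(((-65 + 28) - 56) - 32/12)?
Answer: -453/287 ≈ -1.5784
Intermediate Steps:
151/(((-65 + 28) - 56) - 32/12) = 151/((-37 - 56) - 32*1/12) = 151/(-93 - 8/3) = 151/(-287/3) = -3/287*151 = -453/287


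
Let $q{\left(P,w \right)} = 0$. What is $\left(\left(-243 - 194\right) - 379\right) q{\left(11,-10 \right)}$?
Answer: $0$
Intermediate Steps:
$\left(\left(-243 - 194\right) - 379\right) q{\left(11,-10 \right)} = \left(\left(-243 - 194\right) - 379\right) 0 = \left(-437 - 379\right) 0 = \left(-816\right) 0 = 0$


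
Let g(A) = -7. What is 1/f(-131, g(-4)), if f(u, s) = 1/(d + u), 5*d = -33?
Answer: -688/5 ≈ -137.60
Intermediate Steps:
d = -33/5 (d = (1/5)*(-33) = -33/5 ≈ -6.6000)
f(u, s) = 1/(-33/5 + u)
1/f(-131, g(-4)) = 1/(5/(-33 + 5*(-131))) = 1/(5/(-33 - 655)) = 1/(5/(-688)) = 1/(5*(-1/688)) = 1/(-5/688) = -688/5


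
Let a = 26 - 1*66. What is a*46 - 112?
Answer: -1952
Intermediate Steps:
a = -40 (a = 26 - 66 = -40)
a*46 - 112 = -40*46 - 112 = -1840 - 112 = -1952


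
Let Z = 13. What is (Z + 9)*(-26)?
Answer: -572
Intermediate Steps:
(Z + 9)*(-26) = (13 + 9)*(-26) = 22*(-26) = -572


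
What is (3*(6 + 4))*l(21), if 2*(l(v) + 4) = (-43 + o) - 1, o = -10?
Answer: -930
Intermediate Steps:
l(v) = -31 (l(v) = -4 + ((-43 - 10) - 1)/2 = -4 + (-53 - 1)/2 = -4 + (½)*(-54) = -4 - 27 = -31)
(3*(6 + 4))*l(21) = (3*(6 + 4))*(-31) = (3*10)*(-31) = 30*(-31) = -930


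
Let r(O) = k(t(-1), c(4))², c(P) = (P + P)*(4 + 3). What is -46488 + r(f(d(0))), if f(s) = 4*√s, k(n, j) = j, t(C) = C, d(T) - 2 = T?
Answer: -43352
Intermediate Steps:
c(P) = 14*P (c(P) = (2*P)*7 = 14*P)
d(T) = 2 + T
r(O) = 3136 (r(O) = (14*4)² = 56² = 3136)
-46488 + r(f(d(0))) = -46488 + 3136 = -43352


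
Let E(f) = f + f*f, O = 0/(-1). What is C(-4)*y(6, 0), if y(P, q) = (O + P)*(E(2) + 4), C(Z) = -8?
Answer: -480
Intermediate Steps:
O = 0 (O = 0*(-1) = 0)
E(f) = f + f²
y(P, q) = 10*P (y(P, q) = (0 + P)*(2*(1 + 2) + 4) = P*(2*3 + 4) = P*(6 + 4) = P*10 = 10*P)
C(-4)*y(6, 0) = -80*6 = -8*60 = -480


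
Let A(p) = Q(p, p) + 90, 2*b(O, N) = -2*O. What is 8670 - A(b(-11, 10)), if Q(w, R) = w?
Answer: 8569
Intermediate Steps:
b(O, N) = -O (b(O, N) = (-2*O)/2 = -O)
A(p) = 90 + p (A(p) = p + 90 = 90 + p)
8670 - A(b(-11, 10)) = 8670 - (90 - 1*(-11)) = 8670 - (90 + 11) = 8670 - 1*101 = 8670 - 101 = 8569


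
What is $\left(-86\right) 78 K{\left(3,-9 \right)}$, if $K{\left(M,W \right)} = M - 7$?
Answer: $26832$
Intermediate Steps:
$K{\left(M,W \right)} = -7 + M$ ($K{\left(M,W \right)} = M - 7 = -7 + M$)
$\left(-86\right) 78 K{\left(3,-9 \right)} = \left(-86\right) 78 \left(-7 + 3\right) = \left(-6708\right) \left(-4\right) = 26832$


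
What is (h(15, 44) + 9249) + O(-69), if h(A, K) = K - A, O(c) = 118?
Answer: 9396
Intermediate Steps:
(h(15, 44) + 9249) + O(-69) = ((44 - 1*15) + 9249) + 118 = ((44 - 15) + 9249) + 118 = (29 + 9249) + 118 = 9278 + 118 = 9396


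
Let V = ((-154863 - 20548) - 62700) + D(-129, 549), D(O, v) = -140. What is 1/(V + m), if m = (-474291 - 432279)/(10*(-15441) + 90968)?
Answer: -31721/7557106686 ≈ -4.1975e-6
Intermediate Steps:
m = 453285/31721 (m = -906570/(-154410 + 90968) = -906570/(-63442) = -906570*(-1/63442) = 453285/31721 ≈ 14.290)
V = -238251 (V = ((-154863 - 20548) - 62700) - 140 = (-175411 - 62700) - 140 = -238111 - 140 = -238251)
1/(V + m) = 1/(-238251 + 453285/31721) = 1/(-7557106686/31721) = -31721/7557106686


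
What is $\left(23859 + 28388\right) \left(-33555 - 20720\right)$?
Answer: $-2835705925$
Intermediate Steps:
$\left(23859 + 28388\right) \left(-33555 - 20720\right) = 52247 \left(-54275\right) = -2835705925$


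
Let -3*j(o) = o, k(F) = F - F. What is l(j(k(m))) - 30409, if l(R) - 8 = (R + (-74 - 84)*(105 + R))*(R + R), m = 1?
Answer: -30401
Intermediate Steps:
k(F) = 0
j(o) = -o/3
l(R) = 8 + 2*R*(-16590 - 157*R) (l(R) = 8 + (R + (-74 - 84)*(105 + R))*(R + R) = 8 + (R - 158*(105 + R))*(2*R) = 8 + (R + (-16590 - 158*R))*(2*R) = 8 + (-16590 - 157*R)*(2*R) = 8 + 2*R*(-16590 - 157*R))
l(j(k(m))) - 30409 = (8 - (-11060)*0 - 314*(-⅓*0)²) - 30409 = (8 - 33180*0 - 314*0²) - 30409 = (8 + 0 - 314*0) - 30409 = (8 + 0 + 0) - 30409 = 8 - 30409 = -30401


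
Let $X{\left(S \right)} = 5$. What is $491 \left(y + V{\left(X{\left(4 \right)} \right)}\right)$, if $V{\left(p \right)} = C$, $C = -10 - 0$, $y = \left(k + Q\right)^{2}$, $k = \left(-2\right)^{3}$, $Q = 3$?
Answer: $7365$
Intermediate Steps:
$k = -8$
$y = 25$ ($y = \left(-8 + 3\right)^{2} = \left(-5\right)^{2} = 25$)
$C = -10$ ($C = -10 + 0 = -10$)
$V{\left(p \right)} = -10$
$491 \left(y + V{\left(X{\left(4 \right)} \right)}\right) = 491 \left(25 - 10\right) = 491 \cdot 15 = 7365$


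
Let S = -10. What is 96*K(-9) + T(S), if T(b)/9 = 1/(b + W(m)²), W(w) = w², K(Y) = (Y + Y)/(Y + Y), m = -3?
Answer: 6825/71 ≈ 96.127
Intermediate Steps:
K(Y) = 1 (K(Y) = (2*Y)/((2*Y)) = (2*Y)*(1/(2*Y)) = 1)
T(b) = 9/(81 + b) (T(b) = 9/(b + ((-3)²)²) = 9/(b + 9²) = 9/(b + 81) = 9/(81 + b))
96*K(-9) + T(S) = 96*1 + 9/(81 - 10) = 96 + 9/71 = 6825/71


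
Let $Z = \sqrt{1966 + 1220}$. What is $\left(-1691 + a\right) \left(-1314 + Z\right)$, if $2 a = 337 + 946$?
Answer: $1379043 - \frac{6297 \sqrt{354}}{2} \approx 1.3198 \cdot 10^{6}$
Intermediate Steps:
$a = \frac{1283}{2}$ ($a = \frac{337 + 946}{2} = \frac{1}{2} \cdot 1283 = \frac{1283}{2} \approx 641.5$)
$Z = 3 \sqrt{354}$ ($Z = \sqrt{3186} = 3 \sqrt{354} \approx 56.445$)
$\left(-1691 + a\right) \left(-1314 + Z\right) = \left(-1691 + \frac{1283}{2}\right) \left(-1314 + 3 \sqrt{354}\right) = - \frac{2099 \left(-1314 + 3 \sqrt{354}\right)}{2} = 1379043 - \frac{6297 \sqrt{354}}{2}$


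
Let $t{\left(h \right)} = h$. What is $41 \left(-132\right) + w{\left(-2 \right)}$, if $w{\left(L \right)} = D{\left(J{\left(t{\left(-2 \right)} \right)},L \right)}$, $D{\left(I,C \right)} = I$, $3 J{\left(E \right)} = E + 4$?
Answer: $- \frac{16234}{3} \approx -5411.3$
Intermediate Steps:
$J{\left(E \right)} = \frac{4}{3} + \frac{E}{3}$ ($J{\left(E \right)} = \frac{E + 4}{3} = \frac{4 + E}{3} = \frac{4}{3} + \frac{E}{3}$)
$w{\left(L \right)} = \frac{2}{3}$ ($w{\left(L \right)} = \frac{4}{3} + \frac{1}{3} \left(-2\right) = \frac{4}{3} - \frac{2}{3} = \frac{2}{3}$)
$41 \left(-132\right) + w{\left(-2 \right)} = 41 \left(-132\right) + \frac{2}{3} = -5412 + \frac{2}{3} = - \frac{16234}{3}$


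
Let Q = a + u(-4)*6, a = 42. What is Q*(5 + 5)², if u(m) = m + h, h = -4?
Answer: -600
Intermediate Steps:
u(m) = -4 + m (u(m) = m - 4 = -4 + m)
Q = -6 (Q = 42 + (-4 - 4)*6 = 42 - 8*6 = 42 - 48 = -6)
Q*(5 + 5)² = -6*(5 + 5)² = -6*10² = -6*100 = -600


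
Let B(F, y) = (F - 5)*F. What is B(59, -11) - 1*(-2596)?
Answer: 5782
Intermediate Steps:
B(F, y) = F*(-5 + F) (B(F, y) = (-5 + F)*F = F*(-5 + F))
B(59, -11) - 1*(-2596) = 59*(-5 + 59) - 1*(-2596) = 59*54 + 2596 = 3186 + 2596 = 5782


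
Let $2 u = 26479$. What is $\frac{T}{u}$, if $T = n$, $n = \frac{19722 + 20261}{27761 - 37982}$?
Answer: $- \frac{79966}{270641859} \approx -0.00029547$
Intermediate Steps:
$u = \frac{26479}{2}$ ($u = \frac{1}{2} \cdot 26479 = \frac{26479}{2} \approx 13240.0$)
$n = - \frac{39983}{10221}$ ($n = \frac{39983}{-10221} = 39983 \left(- \frac{1}{10221}\right) = - \frac{39983}{10221} \approx -3.9118$)
$T = - \frac{39983}{10221} \approx -3.9118$
$\frac{T}{u} = - \frac{39983}{10221 \cdot \frac{26479}{2}} = \left(- \frac{39983}{10221}\right) \frac{2}{26479} = - \frac{79966}{270641859}$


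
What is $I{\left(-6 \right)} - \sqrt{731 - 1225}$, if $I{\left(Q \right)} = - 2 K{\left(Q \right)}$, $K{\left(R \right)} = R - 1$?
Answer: $14 - i \sqrt{494} \approx 14.0 - 22.226 i$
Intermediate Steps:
$K{\left(R \right)} = -1 + R$ ($K{\left(R \right)} = R - 1 = -1 + R$)
$I{\left(Q \right)} = 2 - 2 Q$ ($I{\left(Q \right)} = - 2 \left(-1 + Q\right) = 2 - 2 Q$)
$I{\left(-6 \right)} - \sqrt{731 - 1225} = \left(2 - -12\right) - \sqrt{731 - 1225} = \left(2 + 12\right) - \sqrt{-494} = 14 - i \sqrt{494}$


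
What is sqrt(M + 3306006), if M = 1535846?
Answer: 2*sqrt(1210463) ≈ 2200.4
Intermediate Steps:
sqrt(M + 3306006) = sqrt(1535846 + 3306006) = sqrt(4841852) = 2*sqrt(1210463)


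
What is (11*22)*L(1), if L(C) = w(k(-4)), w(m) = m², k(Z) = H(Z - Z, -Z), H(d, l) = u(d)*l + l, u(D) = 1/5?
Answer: 139392/25 ≈ 5575.7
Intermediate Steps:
u(D) = ⅕
H(d, l) = 6*l/5 (H(d, l) = l/5 + l = 6*l/5)
k(Z) = -6*Z/5 (k(Z) = 6*(-Z)/5 = -6*Z/5)
L(C) = 576/25 (L(C) = (-6/5*(-4))² = (24/5)² = 576/25)
(11*22)*L(1) = (11*22)*(576/25) = 242*(576/25) = 139392/25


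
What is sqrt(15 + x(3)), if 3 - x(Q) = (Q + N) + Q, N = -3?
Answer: sqrt(15) ≈ 3.8730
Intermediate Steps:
x(Q) = 6 - 2*Q (x(Q) = 3 - ((Q - 3) + Q) = 3 - ((-3 + Q) + Q) = 3 - (-3 + 2*Q) = 3 + (3 - 2*Q) = 6 - 2*Q)
sqrt(15 + x(3)) = sqrt(15 + (6 - 2*3)) = sqrt(15 + (6 - 6)) = sqrt(15 + 0) = sqrt(15)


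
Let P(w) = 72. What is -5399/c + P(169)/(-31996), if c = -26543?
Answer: 118307/588137 ≈ 0.20116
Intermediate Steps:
-5399/c + P(169)/(-31996) = -5399/(-26543) + 72/(-31996) = -5399*(-1/26543) + 72*(-1/31996) = 5399/26543 - 18/7999 = 118307/588137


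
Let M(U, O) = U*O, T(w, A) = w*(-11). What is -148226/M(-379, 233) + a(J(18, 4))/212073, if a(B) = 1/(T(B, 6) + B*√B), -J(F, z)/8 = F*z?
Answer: 12620164926408433/7518579089164992 + I/3547557144 ≈ 1.6785 + 2.8188e-10*I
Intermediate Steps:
T(w, A) = -11*w
J(F, z) = -8*F*z
a(B) = 1/(B^(3/2) - 11*B) (a(B) = 1/(-11*B + B*√B) = 1/(-11*B + B^(3/2)) = 1/(B^(3/2) - 11*B))
M(U, O) = O*U
-148226/M(-379, 233) + a(J(18, 4))/212073 = -148226/(233*(-379)) + 1/((-8*18*4)^(3/2) - (-88)*18*4*212073) = -148226/(-88307) + (1/212073)/((-576)^(3/2) - 11*(-576)) = -148226*(-1/88307) + (1/212073)/(-13824*I + 6336) = 148226/88307 + (1/212073)/(6336 - 13824*I) = 148226/88307 + ((6336 + 13824*I)/231247872)*(1/212073) = 148226/88307 + (6336 + 13824*I)/49041429958656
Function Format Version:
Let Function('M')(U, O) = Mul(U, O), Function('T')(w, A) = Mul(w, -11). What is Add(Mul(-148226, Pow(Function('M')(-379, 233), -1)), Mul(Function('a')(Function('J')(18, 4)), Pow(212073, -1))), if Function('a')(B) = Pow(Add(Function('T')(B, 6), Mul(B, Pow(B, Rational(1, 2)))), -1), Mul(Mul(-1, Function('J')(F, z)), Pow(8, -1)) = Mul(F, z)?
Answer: Add(Rational(12620164926408433, 7518579089164992), Mul(Rational(1, 3547557144), I)) ≈ Add(1.6785, Mul(2.8188e-10, I))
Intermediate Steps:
Function('T')(w, A) = Mul(-11, w)
Function('J')(F, z) = Mul(-8, F, z) (Function('J')(F, z) = Mul(-8, Mul(F, z)) = Mul(-8, F, z))
Function('a')(B) = Pow(Add(Pow(B, Rational(3, 2)), Mul(-11, B)), -1) (Function('a')(B) = Pow(Add(Mul(-11, B), Mul(B, Pow(B, Rational(1, 2)))), -1) = Pow(Add(Mul(-11, B), Pow(B, Rational(3, 2))), -1) = Pow(Add(Pow(B, Rational(3, 2)), Mul(-11, B)), -1))
Function('M')(U, O) = Mul(O, U)
Add(Mul(-148226, Pow(Function('M')(-379, 233), -1)), Mul(Function('a')(Function('J')(18, 4)), Pow(212073, -1))) = Add(Mul(-148226, Pow(Mul(233, -379), -1)), Mul(Pow(Add(Pow(Mul(-8, 18, 4), Rational(3, 2)), Mul(-11, Mul(-8, 18, 4))), -1), Pow(212073, -1))) = Add(Mul(-148226, Pow(-88307, -1)), Mul(Pow(Add(Pow(-576, Rational(3, 2)), Mul(-11, -576)), -1), Rational(1, 212073))) = Add(Mul(-148226, Rational(-1, 88307)), Mul(Pow(Add(Mul(-13824, I), 6336), -1), Rational(1, 212073))) = Add(Rational(148226, 88307), Mul(Pow(Add(6336, Mul(-13824, I)), -1), Rational(1, 212073))) = Add(Rational(148226, 88307), Mul(Mul(Rational(1, 231247872), Add(6336, Mul(13824, I))), Rational(1, 212073))) = Add(Rational(148226, 88307), Mul(Rational(1, 49041429958656), Add(6336, Mul(13824, I))))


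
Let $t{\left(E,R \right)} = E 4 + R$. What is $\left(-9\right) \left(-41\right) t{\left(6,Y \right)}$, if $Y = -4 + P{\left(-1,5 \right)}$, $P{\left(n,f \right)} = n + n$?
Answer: $6642$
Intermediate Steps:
$P{\left(n,f \right)} = 2 n$
$Y = -6$ ($Y = -4 + 2 \left(-1\right) = -4 - 2 = -6$)
$t{\left(E,R \right)} = R + 4 E$ ($t{\left(E,R \right)} = 4 E + R = R + 4 E$)
$\left(-9\right) \left(-41\right) t{\left(6,Y \right)} = \left(-9\right) \left(-41\right) \left(-6 + 4 \cdot 6\right) = 369 \left(-6 + 24\right) = 369 \cdot 18 = 6642$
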